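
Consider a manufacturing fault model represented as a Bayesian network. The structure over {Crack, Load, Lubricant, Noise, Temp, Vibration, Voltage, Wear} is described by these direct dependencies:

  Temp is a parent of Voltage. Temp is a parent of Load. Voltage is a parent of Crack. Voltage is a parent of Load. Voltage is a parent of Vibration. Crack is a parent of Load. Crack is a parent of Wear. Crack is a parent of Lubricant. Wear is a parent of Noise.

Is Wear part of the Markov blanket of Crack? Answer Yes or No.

Yes

Wear is a child of Crack.
So Wear ∈ MB(Crack).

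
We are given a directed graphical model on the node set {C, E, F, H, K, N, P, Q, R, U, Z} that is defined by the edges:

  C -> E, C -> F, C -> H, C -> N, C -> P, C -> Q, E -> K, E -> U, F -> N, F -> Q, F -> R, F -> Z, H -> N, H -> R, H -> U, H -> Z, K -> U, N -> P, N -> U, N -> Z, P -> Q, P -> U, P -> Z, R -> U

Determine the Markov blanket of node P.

{C, E, F, H, K, N, Q, R, U, Z}

Pa(P) = {C, N}.
Ch(P) = {Q, U, Z}.
Other parents of P's children:
  Q's other parents are C, F.
  U also has parents E, H, K, N, R.
  Z's other parents are F, H, N.
Taking the union gives {C, E, F, H, K, N, Q, R, U, Z}.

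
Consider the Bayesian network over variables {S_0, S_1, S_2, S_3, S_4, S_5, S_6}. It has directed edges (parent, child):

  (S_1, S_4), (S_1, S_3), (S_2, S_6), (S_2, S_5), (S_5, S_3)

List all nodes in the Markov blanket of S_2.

A node's Markov blanket = Pa ∪ Ch ∪ (parents of Ch other than the node itself).
Ch(S_2) = {S_5, S_6}.
S_2 has no parents.
Other parents of S_2's children:
  S_6: —
  S_5: —
Taking the union gives {S_5, S_6}.

{S_5, S_6}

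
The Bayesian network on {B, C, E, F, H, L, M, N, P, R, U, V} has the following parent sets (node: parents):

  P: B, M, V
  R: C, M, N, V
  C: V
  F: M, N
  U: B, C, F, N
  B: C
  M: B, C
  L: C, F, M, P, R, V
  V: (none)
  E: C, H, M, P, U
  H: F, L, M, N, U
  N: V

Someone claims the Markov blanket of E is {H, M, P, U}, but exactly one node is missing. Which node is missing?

C

E has parents C, H, M, P, U.
Ch(E) = {}.
E has no children, so there are no co-parents.
MB(E) = {C, H, M, P, U}.
Comparing with the claimed set, C is missing.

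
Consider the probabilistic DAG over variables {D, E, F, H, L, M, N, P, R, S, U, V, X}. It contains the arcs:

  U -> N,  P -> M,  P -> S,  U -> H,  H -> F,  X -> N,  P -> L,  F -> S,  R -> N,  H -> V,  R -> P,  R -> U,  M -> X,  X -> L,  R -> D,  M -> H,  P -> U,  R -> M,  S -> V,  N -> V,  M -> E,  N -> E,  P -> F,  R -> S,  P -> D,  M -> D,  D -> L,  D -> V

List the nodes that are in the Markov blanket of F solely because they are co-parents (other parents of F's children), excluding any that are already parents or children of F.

Children of F: S.
  S: P, R
Excluding nodes already adjacent to F (H, P, S), the co-parent-only contribution is {R}.

{R}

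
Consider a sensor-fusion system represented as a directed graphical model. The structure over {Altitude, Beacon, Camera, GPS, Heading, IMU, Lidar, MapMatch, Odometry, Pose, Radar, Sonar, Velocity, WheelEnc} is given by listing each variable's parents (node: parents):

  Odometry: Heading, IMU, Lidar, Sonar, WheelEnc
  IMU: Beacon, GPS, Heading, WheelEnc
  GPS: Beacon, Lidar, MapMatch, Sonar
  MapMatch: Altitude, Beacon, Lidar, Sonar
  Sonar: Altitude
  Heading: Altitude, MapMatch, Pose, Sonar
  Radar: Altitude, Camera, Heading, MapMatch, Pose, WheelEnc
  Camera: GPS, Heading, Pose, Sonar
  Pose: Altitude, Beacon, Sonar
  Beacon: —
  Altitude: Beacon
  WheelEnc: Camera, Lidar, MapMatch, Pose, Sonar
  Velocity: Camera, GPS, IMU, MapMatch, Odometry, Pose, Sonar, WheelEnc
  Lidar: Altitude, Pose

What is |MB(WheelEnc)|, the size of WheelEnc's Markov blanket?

Recall MB(v) = parents ∪ children ∪ spouses, where spouses are the other parents of v's children.
Children of WheelEnc: IMU, Odometry, Radar, Velocity.
Parents of WheelEnc: Camera, Lidar, MapMatch, Pose, Sonar.
Other parents of WheelEnc's children:
  parents(Radar) \ {WheelEnc} = {Altitude, Camera, Heading, MapMatch, Pose}.
  parents(IMU) \ {WheelEnc} = {Beacon, GPS, Heading}.
  parents(Odometry) \ {WheelEnc} = {Heading, IMU, Lidar, Sonar}.
  Velocity's other parents are Camera, GPS, IMU, MapMatch, Odometry, Pose, Sonar.
MB(WheelEnc) = {Altitude, Beacon, Camera, GPS, Heading, IMU, Lidar, MapMatch, Odometry, Pose, Radar, Sonar, Velocity}, which has 13 nodes.

13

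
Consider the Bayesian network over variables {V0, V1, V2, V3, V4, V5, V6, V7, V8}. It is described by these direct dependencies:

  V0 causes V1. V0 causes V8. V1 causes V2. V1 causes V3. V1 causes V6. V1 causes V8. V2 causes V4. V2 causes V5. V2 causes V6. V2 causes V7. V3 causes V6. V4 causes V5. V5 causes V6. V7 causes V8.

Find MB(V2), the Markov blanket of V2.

{V1, V3, V4, V5, V6, V7}

The Markov blanket of a node is its parents, its children, and the other parents of its children.
Pa(V2) = {V1}.
Children of V2: V4, V5, V6, V7.
Parents of each child, excluding V2:
  V4 has no other parent.
  V5's other parent is V4.
  V6 also has parents V1, V3, V5.
  V7: no additional parents.
So the Markov blanket of V2 is {V1, V3, V4, V5, V6, V7}.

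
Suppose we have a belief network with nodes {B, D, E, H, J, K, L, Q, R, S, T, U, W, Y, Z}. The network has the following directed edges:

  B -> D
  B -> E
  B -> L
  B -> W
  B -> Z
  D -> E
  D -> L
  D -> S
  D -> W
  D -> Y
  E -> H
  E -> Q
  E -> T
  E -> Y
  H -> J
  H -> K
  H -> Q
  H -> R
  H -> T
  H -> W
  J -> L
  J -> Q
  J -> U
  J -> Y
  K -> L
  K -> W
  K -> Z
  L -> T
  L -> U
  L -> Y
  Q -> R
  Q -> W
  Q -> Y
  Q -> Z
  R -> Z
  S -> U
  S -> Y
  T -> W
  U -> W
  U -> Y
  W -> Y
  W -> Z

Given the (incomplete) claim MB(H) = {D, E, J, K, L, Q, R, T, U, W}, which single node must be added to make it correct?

B

By definition, MB(H) is built from H's parents, H's children, and the co-parents of H.
H has parent E.
H's children: J, K, Q, R, T, W.
For each child, the remaining parents (spouses of H):
  J: —
  K: —
  Q: E, J
  R: Q
  T: E, L
  W: B, D, K, Q, T, U
MB(H) = {B, D, E, J, K, L, Q, R, T, U, W}.
Comparing with the claimed set, B is missing.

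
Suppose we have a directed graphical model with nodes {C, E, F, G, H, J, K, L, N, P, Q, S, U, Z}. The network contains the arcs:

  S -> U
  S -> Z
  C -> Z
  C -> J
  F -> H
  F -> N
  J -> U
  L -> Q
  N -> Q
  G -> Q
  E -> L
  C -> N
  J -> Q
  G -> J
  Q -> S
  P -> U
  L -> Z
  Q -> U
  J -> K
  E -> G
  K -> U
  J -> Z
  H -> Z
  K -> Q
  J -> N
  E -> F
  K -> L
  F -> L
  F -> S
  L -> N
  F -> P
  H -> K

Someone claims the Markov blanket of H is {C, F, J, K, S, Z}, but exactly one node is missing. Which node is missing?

A node's Markov blanket = Pa ∪ Ch ∪ (parents of Ch other than the node itself).
H has parent F.
Ch(H) = {K, Z}.
Co-parents of H (other parents of its children):
  K's other parent is J.
  Z's other parents are C, J, L, S.
MB(H) = {C, F, J, K, L, S, Z}.
Comparing with the claimed set, L is missing.

L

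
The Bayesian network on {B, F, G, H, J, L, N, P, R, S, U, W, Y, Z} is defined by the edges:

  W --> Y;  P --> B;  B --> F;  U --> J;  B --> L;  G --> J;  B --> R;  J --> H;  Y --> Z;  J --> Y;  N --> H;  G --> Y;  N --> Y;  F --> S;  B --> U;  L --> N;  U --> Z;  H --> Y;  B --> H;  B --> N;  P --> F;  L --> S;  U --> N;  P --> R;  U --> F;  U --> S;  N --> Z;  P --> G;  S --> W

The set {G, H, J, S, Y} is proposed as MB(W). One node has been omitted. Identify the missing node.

N

Pa(W) = {S}.
Children of W: Y.
Other parents of W's children:
  Y: G, H, J, N
MB(W) = {G, H, J, N, S, Y}.
Comparing with the claimed set, N is missing.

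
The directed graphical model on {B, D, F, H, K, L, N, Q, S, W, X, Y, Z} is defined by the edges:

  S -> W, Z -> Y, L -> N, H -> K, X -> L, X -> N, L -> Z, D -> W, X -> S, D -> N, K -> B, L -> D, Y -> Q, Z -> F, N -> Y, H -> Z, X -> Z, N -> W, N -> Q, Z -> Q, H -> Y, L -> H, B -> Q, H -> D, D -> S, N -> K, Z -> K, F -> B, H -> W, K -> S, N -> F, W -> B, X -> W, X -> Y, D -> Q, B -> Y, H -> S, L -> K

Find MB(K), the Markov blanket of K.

{B, D, F, H, L, N, S, W, X, Z}

Recall MB(v) = parents ∪ children ∪ spouses, where spouses are the other parents of v's children.
Pa(K) = {H, L, N, Z}.
Ch(K) = {B, S}.
Co-parents of K (other parents of its children):
  S's other parents are D, H, X.
  B's other parents are F, W.
Union: {H, L, N, Z} ∪ {B, S} ∪ {D, F, H, W, X} = {B, D, F, H, L, N, S, W, X, Z}.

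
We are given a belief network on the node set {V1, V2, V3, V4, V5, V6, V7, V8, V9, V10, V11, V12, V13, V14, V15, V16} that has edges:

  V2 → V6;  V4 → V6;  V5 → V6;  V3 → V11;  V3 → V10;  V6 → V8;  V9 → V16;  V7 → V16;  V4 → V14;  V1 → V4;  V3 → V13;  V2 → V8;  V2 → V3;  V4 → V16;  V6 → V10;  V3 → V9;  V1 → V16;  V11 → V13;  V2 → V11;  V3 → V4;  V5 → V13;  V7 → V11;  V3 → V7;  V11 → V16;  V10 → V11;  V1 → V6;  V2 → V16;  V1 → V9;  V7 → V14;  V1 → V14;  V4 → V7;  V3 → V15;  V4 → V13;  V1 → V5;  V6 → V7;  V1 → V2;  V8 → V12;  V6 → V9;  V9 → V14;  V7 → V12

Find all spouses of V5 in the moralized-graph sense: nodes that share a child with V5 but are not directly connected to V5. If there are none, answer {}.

{V2, V3, V4, V11}

Children of V5: V6, V13.
  V6 also has parents V1, V2, V4.
  V13's other parents are V3, V4, V11.
Excluding nodes already adjacent to V5 (V1, V6, V13), the co-parent-only contribution is {V2, V3, V4, V11}.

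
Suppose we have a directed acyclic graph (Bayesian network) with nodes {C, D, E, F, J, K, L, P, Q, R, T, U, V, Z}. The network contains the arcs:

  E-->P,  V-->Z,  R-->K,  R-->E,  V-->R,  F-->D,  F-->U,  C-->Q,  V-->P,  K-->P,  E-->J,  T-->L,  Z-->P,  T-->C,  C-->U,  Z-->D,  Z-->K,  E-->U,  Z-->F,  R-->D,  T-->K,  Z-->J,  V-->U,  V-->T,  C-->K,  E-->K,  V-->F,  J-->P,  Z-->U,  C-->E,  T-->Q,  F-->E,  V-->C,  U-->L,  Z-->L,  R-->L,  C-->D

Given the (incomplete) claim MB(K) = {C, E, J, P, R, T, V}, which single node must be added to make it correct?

Recall MB(v) = parents ∪ children ∪ spouses, where spouses are the other parents of v's children.
K has parents C, E, R, T, Z.
K has child P.
Other parents of K's children:
  P: E, J, V, Z
MB(K) = {C, E, J, P, R, T, V, Z}.
Comparing with the claimed set, Z is missing.

Z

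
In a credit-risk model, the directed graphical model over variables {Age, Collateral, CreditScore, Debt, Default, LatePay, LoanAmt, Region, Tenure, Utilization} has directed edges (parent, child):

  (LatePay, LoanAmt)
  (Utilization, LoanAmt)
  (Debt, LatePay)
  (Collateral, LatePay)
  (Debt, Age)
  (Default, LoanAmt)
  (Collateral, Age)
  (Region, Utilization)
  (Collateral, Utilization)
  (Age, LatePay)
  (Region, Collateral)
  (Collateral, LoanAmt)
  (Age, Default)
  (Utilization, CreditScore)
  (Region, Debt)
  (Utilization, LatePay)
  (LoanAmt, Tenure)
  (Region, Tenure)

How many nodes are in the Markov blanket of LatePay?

The Markov blanket of a node is its parents, its children, and the other parents of its children.
LatePay's children: LoanAmt.
LatePay has parents Age, Collateral, Debt, Utilization.
Parents of each child, excluding LatePay:
  LoanAmt: Collateral, Default, Utilization
MB(LatePay) = {Age, Collateral, Debt, Default, LoanAmt, Utilization}, which has 6 nodes.

6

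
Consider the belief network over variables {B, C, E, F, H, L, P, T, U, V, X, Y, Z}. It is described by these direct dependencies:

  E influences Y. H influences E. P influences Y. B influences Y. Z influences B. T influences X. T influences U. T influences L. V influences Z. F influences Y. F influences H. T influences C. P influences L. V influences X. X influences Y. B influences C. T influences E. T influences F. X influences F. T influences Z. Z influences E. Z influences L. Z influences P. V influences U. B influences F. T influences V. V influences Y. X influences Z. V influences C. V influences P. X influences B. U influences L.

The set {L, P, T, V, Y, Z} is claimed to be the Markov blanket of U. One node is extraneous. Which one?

U has child L.
U's parents: T, V.
Co-parents of U (other parents of its children):
  L: P, T, Z
MB(U) = {L, P, T, V, Z}.
Y is neither a parent, child, nor co-parent of U, so it does not belong.

Y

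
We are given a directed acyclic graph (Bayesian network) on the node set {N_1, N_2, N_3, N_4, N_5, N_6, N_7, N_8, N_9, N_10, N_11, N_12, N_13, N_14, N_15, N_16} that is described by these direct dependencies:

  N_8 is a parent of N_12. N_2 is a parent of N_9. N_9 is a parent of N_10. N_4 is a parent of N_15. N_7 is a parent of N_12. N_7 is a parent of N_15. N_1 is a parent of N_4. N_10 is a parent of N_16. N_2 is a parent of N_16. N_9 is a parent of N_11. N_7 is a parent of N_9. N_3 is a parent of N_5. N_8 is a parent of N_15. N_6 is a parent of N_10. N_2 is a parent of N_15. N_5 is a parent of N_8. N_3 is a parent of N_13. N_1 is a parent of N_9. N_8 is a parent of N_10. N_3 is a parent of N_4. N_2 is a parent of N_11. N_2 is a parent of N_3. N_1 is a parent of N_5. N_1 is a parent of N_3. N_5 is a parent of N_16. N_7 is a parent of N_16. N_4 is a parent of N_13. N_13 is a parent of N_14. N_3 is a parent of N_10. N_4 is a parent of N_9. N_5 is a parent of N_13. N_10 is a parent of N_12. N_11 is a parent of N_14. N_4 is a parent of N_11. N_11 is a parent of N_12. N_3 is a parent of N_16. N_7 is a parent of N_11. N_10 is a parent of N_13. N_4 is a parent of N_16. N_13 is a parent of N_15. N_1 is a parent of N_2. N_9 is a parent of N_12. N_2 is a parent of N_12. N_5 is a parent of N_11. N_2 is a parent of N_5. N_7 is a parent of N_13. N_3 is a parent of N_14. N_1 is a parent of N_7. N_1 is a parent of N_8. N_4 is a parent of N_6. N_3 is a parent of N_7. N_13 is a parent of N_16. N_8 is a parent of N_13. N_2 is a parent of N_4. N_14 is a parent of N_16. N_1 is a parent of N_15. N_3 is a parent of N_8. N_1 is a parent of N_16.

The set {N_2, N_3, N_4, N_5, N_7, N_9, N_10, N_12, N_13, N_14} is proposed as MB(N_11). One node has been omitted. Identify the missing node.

A node's Markov blanket = Pa ∪ Ch ∪ (parents of Ch other than the node itself).
N_11's parents: N_2, N_4, N_5, N_7, N_9.
N_11 has children N_12, N_14.
Other parents of N_11's children:
  N_12's other parents are N_2, N_7, N_8, N_9, N_10.
  N_14's other parents are N_3, N_13.
MB(N_11) = {N_2, N_3, N_4, N_5, N_7, N_8, N_9, N_10, N_12, N_13, N_14}.
Comparing with the claimed set, N_8 is missing.

N_8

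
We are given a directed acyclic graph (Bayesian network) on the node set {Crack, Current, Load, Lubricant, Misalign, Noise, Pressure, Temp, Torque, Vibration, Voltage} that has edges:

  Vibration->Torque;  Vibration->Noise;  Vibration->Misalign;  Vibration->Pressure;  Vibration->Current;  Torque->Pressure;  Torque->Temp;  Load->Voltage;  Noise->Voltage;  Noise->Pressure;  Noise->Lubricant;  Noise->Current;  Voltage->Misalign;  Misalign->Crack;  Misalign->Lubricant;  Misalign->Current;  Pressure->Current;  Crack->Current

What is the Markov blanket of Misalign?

{Crack, Current, Lubricant, Noise, Pressure, Vibration, Voltage}

By definition, MB(Misalign) is built from Misalign's parents, Misalign's children, and the co-parents of Misalign.
Parents of Misalign: Vibration, Voltage.
Misalign's children: Crack, Current, Lubricant.
Co-parents of Misalign (other parents of its children):
  Crack: no additional parents.
  Lubricant also has parent Noise.
  Current also has parents Crack, Noise, Pressure, Vibration.
Taking the union gives {Crack, Current, Lubricant, Noise, Pressure, Vibration, Voltage}.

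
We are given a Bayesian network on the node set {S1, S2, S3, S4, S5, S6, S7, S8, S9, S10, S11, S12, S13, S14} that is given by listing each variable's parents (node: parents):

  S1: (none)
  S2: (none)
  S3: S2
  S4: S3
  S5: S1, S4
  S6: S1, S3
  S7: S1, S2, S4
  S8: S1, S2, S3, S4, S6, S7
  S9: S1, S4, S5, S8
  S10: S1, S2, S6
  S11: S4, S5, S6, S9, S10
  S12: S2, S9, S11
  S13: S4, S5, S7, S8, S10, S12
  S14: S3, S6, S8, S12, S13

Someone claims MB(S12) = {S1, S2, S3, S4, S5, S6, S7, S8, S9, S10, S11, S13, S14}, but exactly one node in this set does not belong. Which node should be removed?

The Markov blanket of a node is its parents, its children, and the other parents of its children.
S12's parents: S2, S9, S11.
S12 has children S13, S14.
Co-parents of S12 (other parents of its children):
  S13 also has parents S4, S5, S7, S8, S10.
  S14's other parents are S3, S6, S8, S13.
MB(S12) = {S2, S3, S4, S5, S6, S7, S8, S9, S10, S11, S13, S14}.
S1 is neither a parent, child, nor co-parent of S12, so it does not belong.

S1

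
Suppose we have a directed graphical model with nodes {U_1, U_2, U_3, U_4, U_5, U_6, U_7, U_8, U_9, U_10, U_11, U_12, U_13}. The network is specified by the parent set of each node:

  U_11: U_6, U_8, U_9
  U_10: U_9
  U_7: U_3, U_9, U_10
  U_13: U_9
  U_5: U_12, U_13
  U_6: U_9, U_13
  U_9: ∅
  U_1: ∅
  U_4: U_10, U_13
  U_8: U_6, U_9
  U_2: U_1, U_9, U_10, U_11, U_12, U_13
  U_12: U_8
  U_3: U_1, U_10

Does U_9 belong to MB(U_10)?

Yes

U_9 is a parent of U_10.
So U_9 ∈ MB(U_10).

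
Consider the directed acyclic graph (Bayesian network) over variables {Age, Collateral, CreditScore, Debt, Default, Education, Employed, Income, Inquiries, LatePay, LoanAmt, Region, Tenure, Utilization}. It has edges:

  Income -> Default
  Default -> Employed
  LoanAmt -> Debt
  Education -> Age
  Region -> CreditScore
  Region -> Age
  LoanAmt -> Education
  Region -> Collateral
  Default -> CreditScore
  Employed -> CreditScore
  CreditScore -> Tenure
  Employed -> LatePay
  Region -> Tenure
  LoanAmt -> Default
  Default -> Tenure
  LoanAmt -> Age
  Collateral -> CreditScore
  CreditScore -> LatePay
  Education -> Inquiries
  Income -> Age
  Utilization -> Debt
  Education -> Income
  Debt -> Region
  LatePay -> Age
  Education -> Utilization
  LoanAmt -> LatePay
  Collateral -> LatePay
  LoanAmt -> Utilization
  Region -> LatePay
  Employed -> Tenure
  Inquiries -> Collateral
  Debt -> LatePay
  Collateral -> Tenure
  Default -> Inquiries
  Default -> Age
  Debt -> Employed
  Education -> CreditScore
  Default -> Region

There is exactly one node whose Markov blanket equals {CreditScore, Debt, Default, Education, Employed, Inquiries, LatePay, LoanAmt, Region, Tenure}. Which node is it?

The target node must have every member of {CreditScore, Debt, Default, Education, Employed, Inquiries, LatePay, LoanAmt, Region, Tenure} as a parent, child, or co-parent, and no others.
Parents of Collateral: Inquiries, Region; children: CreditScore, LatePay, Tenure; co-parents: CreditScore, Debt, Default, Education, Employed, LoanAmt, Region.
These exactly cover the given set, so the node is Collateral.

Collateral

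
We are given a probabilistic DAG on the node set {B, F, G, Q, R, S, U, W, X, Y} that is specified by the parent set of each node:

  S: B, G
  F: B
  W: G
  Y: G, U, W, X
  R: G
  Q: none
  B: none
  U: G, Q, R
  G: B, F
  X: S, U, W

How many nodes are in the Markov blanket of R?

3

Pa(R) = {G}.
R has child U.
For each child, the remaining parents (spouses of R):
  parents(U) \ {R} = {G, Q}.
MB(R) = {G, Q, U}, which has 3 nodes.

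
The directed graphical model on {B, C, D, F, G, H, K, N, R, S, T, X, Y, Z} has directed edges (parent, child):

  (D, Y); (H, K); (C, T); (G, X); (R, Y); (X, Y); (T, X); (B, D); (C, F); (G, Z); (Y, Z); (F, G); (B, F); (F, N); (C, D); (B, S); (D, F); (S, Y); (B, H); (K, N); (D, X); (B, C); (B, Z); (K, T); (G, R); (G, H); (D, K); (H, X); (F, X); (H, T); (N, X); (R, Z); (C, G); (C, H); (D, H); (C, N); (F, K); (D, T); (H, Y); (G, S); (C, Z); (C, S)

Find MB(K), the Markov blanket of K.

Recall MB(v) = parents ∪ children ∪ spouses, where spouses are the other parents of v's children.
Pa(K) = {D, F, H}.
Children of K: N, T.
For each child, the remaining parents (spouses of K):
  N also has parents C, F.
  parents(T) \ {K} = {C, D, H}.
So the Markov blanket of K is {C, D, F, H, N, T}.

{C, D, F, H, N, T}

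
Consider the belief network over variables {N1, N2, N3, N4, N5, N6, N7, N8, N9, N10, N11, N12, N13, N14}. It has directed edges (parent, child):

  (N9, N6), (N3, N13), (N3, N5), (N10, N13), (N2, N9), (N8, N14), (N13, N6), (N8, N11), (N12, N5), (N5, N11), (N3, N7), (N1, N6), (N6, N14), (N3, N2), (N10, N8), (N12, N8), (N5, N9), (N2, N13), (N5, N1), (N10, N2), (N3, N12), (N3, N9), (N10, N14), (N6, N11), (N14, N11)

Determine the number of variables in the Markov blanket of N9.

A node's Markov blanket = Pa ∪ Ch ∪ (parents of Ch other than the node itself).
Pa(N9) = {N2, N3, N5}.
Children of N9: N6.
Other parents of N9's children:
  N6's other parents are N1, N13.
MB(N9) = {N1, N2, N3, N5, N6, N13}, which has 6 nodes.

6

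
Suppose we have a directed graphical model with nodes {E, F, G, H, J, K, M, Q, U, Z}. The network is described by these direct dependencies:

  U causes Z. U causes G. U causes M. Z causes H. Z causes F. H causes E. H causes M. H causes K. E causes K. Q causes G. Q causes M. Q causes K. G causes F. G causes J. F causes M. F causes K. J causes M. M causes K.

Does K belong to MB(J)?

Parents of J: G.
Children of J: M.
For each child, the remaining parents (spouses of J):
  M: F, H, Q, U
MB(J) = {F, G, H, M, Q, U}; K is not in this set.

No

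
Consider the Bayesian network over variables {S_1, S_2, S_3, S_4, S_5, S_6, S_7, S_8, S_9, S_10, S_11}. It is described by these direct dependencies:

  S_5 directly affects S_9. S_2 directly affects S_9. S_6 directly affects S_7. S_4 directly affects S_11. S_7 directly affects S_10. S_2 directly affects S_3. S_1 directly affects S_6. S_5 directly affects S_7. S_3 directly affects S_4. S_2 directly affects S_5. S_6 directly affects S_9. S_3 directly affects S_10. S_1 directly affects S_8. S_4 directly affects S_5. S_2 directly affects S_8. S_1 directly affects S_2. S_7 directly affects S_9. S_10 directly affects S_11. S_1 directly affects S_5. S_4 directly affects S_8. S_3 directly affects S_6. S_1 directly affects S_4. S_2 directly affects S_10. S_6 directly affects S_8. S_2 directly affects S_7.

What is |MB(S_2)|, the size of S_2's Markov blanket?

A node's Markov blanket = Pa ∪ Ch ∪ (parents of Ch other than the node itself).
Ch(S_2) = {S_3, S_5, S_7, S_8, S_9, S_10}.
S_2's parents: S_1.
Other parents of S_2's children:
  S_3: no additional parents.
  S_5 also has parents S_1, S_4.
  parents(S_7) \ {S_2} = {S_5, S_6}.
  S_8 also has parents S_1, S_4, S_6.
  S_9's other parents are S_5, S_6, S_7.
  parents(S_10) \ {S_2} = {S_3, S_7}.
MB(S_2) = {S_1, S_3, S_4, S_5, S_6, S_7, S_8, S_9, S_10}, which has 9 nodes.

9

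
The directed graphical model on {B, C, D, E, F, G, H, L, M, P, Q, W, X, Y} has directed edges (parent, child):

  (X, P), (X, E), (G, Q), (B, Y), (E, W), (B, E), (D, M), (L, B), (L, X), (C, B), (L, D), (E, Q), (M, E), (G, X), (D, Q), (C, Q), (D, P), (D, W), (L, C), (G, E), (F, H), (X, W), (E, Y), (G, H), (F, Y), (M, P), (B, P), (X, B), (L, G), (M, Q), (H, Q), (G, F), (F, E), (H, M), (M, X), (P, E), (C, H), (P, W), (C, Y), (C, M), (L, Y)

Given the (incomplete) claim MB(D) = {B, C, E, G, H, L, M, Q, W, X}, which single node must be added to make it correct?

D has parent L.
D's children: M, P, Q, W.
Co-parents of D (other parents of its children):
  M also has parents C, H.
  P also has parents B, M, X.
  parents(W) \ {D} = {E, P, X}.
  Q's other parents are C, E, G, H, M.
MB(D) = {B, C, E, G, H, L, M, P, Q, W, X}.
Comparing with the claimed set, P is missing.

P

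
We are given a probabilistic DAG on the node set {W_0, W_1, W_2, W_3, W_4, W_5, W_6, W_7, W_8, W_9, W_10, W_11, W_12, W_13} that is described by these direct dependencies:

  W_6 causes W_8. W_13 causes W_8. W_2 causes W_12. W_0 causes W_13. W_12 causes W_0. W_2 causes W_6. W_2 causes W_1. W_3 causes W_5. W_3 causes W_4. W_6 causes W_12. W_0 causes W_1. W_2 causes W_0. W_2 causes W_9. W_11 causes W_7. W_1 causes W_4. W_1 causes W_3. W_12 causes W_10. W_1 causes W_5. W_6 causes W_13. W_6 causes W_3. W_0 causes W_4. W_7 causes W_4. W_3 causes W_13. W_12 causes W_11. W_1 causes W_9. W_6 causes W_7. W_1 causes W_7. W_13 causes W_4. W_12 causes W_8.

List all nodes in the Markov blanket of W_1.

Children of W_1: W_3, W_4, W_5, W_7, W_9.
W_1's parents: W_0, W_2.
Co-parents of W_1 (other parents of its children):
  W_7: W_6, W_11
  W_3: W_6
  W_5: W_3
  W_9: W_2
  W_4: W_0, W_3, W_7, W_13
Union: {W_0, W_2} ∪ {W_3, W_4, W_5, W_7, W_9} ∪ {W_0, W_2, W_3, W_6, W_7, W_11, W_13} = {W_0, W_2, W_3, W_4, W_5, W_6, W_7, W_9, W_11, W_13}.

{W_0, W_2, W_3, W_4, W_5, W_6, W_7, W_9, W_11, W_13}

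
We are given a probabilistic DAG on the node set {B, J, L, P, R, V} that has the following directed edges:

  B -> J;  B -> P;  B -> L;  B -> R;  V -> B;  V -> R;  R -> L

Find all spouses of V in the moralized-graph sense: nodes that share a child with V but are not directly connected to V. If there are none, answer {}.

Children of V: B, R.
  B: no additional parents.
  R also has parent B.
Excluding nodes already adjacent to V (B, R), the co-parent-only contribution is {}.

{}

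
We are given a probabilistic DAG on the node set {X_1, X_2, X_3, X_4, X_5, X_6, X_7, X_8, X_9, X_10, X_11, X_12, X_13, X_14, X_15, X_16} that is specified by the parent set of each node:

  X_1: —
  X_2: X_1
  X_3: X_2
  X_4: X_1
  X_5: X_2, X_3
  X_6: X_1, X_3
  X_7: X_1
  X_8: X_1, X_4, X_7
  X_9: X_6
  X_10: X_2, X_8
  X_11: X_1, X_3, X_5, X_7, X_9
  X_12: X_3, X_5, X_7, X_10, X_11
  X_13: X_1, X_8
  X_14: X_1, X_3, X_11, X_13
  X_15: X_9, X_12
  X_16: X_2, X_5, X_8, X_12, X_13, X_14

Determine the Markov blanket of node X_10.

X_10's parents: X_2, X_8.
X_10's children: X_12.
For each child, the remaining parents (spouses of X_10):
  parents(X_12) \ {X_10} = {X_3, X_5, X_7, X_11}.
Union: {X_2, X_8} ∪ {X_12} ∪ {X_3, X_5, X_7, X_11} = {X_2, X_3, X_5, X_7, X_8, X_11, X_12}.

{X_2, X_3, X_5, X_7, X_8, X_11, X_12}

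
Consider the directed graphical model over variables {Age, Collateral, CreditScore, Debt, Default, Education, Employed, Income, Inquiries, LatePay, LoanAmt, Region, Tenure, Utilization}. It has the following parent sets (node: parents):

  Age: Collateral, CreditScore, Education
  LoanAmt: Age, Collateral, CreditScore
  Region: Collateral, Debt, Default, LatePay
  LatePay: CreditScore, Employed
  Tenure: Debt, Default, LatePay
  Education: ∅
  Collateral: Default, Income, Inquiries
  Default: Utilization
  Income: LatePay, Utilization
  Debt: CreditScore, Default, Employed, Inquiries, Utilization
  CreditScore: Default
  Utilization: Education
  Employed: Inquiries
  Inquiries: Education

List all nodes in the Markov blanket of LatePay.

{Collateral, CreditScore, Debt, Default, Employed, Income, Region, Tenure, Utilization}

LatePay's children: Income, Region, Tenure.
Parents of LatePay: CreditScore, Employed.
Co-parents of LatePay (other parents of its children):
  Income: Utilization
  Tenure: Debt, Default
  Region: Collateral, Debt, Default
Taking the union gives {Collateral, CreditScore, Debt, Default, Employed, Income, Region, Tenure, Utilization}.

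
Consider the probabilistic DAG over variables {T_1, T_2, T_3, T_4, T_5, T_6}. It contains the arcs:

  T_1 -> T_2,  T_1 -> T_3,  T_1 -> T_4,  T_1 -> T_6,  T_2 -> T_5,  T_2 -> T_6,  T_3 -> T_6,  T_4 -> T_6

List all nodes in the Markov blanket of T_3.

A node's Markov blanket = Pa ∪ Ch ∪ (parents of Ch other than the node itself).
Parents of T_3: T_1.
T_3's children: T_6.
Other parents of T_3's children:
  parents(T_6) \ {T_3} = {T_1, T_2, T_4}.
So the Markov blanket of T_3 is {T_1, T_2, T_4, T_6}.

{T_1, T_2, T_4, T_6}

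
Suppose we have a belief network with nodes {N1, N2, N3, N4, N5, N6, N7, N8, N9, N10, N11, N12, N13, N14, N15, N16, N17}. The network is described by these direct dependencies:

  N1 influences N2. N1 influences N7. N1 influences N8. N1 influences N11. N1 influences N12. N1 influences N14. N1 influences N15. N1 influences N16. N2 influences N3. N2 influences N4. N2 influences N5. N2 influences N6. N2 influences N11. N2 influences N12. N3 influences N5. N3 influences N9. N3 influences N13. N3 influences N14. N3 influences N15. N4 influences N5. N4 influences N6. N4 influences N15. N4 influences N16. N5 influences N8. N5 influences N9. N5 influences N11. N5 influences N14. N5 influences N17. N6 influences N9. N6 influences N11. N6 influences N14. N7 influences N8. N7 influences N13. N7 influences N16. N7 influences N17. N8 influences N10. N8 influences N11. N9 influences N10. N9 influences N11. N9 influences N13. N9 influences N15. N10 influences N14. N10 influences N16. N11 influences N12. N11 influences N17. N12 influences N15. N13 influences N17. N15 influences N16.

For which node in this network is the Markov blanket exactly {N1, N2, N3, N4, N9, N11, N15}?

N12

The target node must have every member of {N1, N2, N3, N4, N9, N11, N15} as a parent, child, or co-parent, and no others.
Parents of N12: N1, N2, N11; children: N15; co-parents: N1, N3, N4, N9.
These exactly cover the given set, so the node is N12.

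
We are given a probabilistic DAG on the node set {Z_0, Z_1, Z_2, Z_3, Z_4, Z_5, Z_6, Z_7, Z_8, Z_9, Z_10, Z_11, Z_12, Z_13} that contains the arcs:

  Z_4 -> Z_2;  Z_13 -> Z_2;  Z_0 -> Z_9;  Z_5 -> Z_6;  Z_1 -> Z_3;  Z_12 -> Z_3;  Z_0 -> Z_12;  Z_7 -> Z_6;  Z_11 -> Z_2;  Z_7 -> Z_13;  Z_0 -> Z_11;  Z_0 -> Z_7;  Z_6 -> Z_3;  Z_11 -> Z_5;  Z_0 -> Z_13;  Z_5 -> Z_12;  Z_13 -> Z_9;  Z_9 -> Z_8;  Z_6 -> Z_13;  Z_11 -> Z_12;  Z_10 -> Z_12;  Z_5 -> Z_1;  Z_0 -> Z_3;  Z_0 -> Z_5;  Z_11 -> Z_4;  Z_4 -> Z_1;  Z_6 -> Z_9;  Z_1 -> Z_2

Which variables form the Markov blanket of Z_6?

Z_6's children: Z_3, Z_9, Z_13.
Pa(Z_6) = {Z_5, Z_7}.
For each child, the remaining parents (spouses of Z_6):
  Z_13: Z_0, Z_7
  Z_3: Z_0, Z_1, Z_12
  Z_9: Z_0, Z_13
MB(Z_6) = {Z_0, Z_1, Z_3, Z_5, Z_7, Z_9, Z_12, Z_13}.

{Z_0, Z_1, Z_3, Z_5, Z_7, Z_9, Z_12, Z_13}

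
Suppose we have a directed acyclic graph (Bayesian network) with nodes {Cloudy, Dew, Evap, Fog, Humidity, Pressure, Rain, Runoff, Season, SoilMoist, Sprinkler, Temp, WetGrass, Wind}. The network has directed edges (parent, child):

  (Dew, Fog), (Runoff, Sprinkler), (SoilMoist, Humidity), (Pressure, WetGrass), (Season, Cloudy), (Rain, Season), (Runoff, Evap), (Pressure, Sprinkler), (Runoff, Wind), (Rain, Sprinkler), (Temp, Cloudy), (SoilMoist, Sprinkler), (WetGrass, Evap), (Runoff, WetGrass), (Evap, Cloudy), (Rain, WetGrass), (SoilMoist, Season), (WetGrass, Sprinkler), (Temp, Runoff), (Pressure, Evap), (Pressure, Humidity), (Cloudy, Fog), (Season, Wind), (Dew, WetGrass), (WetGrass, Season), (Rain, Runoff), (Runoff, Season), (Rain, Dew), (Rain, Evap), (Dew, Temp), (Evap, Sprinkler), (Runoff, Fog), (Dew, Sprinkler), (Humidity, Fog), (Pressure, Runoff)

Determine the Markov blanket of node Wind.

By definition, MB(Wind) is built from Wind's parents, Wind's children, and the co-parents of Wind.
Wind's parents: Runoff, Season.
Children of Wind: none.
Wind has no children, so there are no co-parents.
MB(Wind) = {Runoff, Season}.

{Runoff, Season}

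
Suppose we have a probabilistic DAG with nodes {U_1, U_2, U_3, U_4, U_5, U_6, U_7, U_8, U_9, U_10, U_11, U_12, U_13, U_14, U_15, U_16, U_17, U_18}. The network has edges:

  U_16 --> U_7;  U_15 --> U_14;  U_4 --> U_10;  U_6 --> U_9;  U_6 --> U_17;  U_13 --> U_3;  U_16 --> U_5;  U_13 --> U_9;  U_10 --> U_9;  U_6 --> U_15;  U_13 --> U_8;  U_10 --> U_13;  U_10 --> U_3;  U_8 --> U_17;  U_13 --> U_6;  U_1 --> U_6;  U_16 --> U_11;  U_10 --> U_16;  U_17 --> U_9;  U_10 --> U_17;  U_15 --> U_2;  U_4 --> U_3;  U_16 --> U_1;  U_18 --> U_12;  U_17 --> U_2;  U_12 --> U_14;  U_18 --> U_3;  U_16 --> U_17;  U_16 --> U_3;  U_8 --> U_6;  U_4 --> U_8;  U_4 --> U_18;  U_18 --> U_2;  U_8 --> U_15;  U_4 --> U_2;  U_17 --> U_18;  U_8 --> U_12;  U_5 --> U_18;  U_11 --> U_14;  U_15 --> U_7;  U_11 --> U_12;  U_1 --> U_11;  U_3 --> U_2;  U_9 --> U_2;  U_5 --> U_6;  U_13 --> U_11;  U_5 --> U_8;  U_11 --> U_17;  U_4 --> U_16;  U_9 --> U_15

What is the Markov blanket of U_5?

A node's Markov blanket = Pa ∪ Ch ∪ (parents of Ch other than the node itself).
Children of U_5: U_6, U_8, U_18.
Parents of U_5: U_16.
Other parents of U_5's children:
  U_8 also has parents U_4, U_13.
  U_6's other parents are U_1, U_8, U_13.
  U_18's other parents are U_4, U_17.
So the Markov blanket of U_5 is {U_1, U_4, U_6, U_8, U_13, U_16, U_17, U_18}.

{U_1, U_4, U_6, U_8, U_13, U_16, U_17, U_18}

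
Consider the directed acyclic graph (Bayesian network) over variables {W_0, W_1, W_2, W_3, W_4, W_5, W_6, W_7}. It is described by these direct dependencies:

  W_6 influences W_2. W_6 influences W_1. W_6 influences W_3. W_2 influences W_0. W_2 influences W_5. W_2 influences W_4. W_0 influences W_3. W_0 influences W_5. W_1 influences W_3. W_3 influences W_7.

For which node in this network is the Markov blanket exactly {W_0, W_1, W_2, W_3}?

The target node must have every member of {W_0, W_1, W_2, W_3} as a parent, child, or co-parent, and no others.
Parents of W_6: none; children: W_1, W_2, W_3; co-parents: W_0, W_1.
These exactly cover the given set, so the node is W_6.

W_6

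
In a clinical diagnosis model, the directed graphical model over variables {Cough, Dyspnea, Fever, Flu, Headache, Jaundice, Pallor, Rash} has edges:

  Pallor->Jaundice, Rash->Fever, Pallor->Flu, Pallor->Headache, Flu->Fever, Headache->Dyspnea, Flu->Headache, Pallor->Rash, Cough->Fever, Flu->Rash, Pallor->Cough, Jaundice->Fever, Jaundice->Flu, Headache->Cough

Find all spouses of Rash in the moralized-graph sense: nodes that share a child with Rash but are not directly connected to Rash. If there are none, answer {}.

{Cough, Jaundice}

Children of Rash: Fever.
  Fever's other parents are Cough, Flu, Jaundice.
Excluding nodes already adjacent to Rash (Fever, Flu, Pallor), the co-parent-only contribution is {Cough, Jaundice}.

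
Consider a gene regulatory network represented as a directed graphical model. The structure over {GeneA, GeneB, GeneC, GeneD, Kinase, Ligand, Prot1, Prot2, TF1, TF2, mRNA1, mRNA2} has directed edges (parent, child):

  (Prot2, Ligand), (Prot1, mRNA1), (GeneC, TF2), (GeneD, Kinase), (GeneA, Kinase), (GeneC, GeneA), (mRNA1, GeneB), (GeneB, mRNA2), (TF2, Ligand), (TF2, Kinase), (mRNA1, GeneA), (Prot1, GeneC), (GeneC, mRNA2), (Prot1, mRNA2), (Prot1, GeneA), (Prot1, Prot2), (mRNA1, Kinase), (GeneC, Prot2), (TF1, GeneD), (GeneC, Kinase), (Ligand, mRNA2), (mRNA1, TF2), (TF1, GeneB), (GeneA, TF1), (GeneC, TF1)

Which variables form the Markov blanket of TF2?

TF2 has children Kinase, Ligand.
Parents of TF2: GeneC, mRNA1.
Parents of each child, excluding TF2:
  Ligand: Prot2
  Kinase: GeneA, GeneC, GeneD, mRNA1
Union: {GeneC, mRNA1} ∪ {Kinase, Ligand} ∪ {GeneA, GeneC, GeneD, Prot2, mRNA1} = {GeneA, GeneC, GeneD, Kinase, Ligand, Prot2, mRNA1}.

{GeneA, GeneC, GeneD, Kinase, Ligand, Prot2, mRNA1}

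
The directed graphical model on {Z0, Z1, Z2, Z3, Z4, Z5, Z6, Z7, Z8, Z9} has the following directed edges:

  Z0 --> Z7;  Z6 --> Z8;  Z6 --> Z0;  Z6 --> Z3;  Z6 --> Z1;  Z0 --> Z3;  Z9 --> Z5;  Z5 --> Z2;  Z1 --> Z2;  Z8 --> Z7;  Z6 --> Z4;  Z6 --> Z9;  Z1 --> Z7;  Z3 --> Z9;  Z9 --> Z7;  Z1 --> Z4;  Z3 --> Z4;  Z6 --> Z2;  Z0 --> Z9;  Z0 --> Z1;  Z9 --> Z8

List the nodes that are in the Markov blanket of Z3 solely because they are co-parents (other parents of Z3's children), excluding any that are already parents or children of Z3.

Children of Z3: Z4, Z9.
  parents(Z9) \ {Z3} = {Z0, Z6}.
  Z4's other parents are Z1, Z6.
Excluding nodes already adjacent to Z3 (Z0, Z4, Z6, Z9), the co-parent-only contribution is {Z1}.

{Z1}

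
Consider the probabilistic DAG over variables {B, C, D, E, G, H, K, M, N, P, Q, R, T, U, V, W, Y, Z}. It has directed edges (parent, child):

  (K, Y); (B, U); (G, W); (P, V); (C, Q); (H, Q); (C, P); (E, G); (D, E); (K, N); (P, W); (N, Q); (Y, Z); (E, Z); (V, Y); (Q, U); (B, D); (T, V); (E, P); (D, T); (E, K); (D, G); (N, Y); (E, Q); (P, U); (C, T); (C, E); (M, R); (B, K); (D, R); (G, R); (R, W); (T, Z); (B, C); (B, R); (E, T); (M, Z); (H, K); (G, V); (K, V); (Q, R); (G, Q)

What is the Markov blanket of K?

A node's Markov blanket = Pa ∪ Ch ∪ (parents of Ch other than the node itself).
Parents of K: B, E, H.
Children of K: N, V, Y.
Other parents of K's children:
  N has no other parent.
  V also has parents G, P, T.
  Y also has parents N, V.
So the Markov blanket of K is {B, E, G, H, N, P, T, V, Y}.

{B, E, G, H, N, P, T, V, Y}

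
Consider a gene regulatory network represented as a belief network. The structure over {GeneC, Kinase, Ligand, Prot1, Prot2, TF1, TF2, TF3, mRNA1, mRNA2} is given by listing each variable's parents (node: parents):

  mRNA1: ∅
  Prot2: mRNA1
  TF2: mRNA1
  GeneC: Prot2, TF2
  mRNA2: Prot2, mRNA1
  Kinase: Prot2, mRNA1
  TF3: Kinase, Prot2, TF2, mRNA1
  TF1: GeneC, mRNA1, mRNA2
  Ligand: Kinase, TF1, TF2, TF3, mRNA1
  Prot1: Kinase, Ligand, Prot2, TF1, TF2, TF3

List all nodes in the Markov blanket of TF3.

{Kinase, Ligand, Prot1, Prot2, TF1, TF2, mRNA1}

Parents of TF3: Kinase, Prot2, TF2, mRNA1.
Children of TF3: Ligand, Prot1.
For each child, the remaining parents (spouses of TF3):
  parents(Ligand) \ {TF3} = {Kinase, TF1, TF2, mRNA1}.
  parents(Prot1) \ {TF3} = {Kinase, Ligand, Prot2, TF1, TF2}.
MB(TF3) = {Kinase, Ligand, Prot1, Prot2, TF1, TF2, mRNA1}.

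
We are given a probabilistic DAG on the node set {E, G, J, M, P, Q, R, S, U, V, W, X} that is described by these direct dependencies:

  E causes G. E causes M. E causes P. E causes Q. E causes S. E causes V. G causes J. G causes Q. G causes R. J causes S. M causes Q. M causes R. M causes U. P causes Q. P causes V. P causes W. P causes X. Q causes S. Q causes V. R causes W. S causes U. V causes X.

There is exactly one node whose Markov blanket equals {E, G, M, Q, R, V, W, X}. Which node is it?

P

The target node must have every member of {E, G, M, Q, R, V, W, X} as a parent, child, or co-parent, and no others.
Parents of P: E; children: Q, V, W, X; co-parents: E, G, M, Q, R, V.
These exactly cover the given set, so the node is P.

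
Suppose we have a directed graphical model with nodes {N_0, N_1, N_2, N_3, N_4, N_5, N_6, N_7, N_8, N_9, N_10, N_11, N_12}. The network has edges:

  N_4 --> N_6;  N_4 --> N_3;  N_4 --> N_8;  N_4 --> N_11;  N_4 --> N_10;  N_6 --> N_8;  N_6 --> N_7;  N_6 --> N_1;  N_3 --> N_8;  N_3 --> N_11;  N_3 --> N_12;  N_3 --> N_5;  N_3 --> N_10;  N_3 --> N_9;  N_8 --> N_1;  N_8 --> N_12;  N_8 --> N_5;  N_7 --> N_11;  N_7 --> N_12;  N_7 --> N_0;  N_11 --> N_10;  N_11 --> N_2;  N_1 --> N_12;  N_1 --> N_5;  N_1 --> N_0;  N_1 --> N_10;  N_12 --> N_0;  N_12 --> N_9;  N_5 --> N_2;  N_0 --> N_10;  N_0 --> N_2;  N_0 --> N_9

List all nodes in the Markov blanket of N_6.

{N_1, N_3, N_4, N_7, N_8}

N_6 has parent N_4.
Ch(N_6) = {N_1, N_7, N_8}.
For each child, the remaining parents (spouses of N_6):
  N_8: N_3, N_4
  N_7: —
  N_1: N_8
Taking the union gives {N_1, N_3, N_4, N_7, N_8}.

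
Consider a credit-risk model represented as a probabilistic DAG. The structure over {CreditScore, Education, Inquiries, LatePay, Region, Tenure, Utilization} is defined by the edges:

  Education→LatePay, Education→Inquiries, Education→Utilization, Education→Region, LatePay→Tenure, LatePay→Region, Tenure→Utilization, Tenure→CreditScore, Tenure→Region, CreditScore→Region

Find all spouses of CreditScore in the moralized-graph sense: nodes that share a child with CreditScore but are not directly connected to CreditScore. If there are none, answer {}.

Children of CreditScore: Region.
  Region also has parents Education, LatePay, Tenure.
Excluding nodes already adjacent to CreditScore (Region, Tenure), the co-parent-only contribution is {Education, LatePay}.

{Education, LatePay}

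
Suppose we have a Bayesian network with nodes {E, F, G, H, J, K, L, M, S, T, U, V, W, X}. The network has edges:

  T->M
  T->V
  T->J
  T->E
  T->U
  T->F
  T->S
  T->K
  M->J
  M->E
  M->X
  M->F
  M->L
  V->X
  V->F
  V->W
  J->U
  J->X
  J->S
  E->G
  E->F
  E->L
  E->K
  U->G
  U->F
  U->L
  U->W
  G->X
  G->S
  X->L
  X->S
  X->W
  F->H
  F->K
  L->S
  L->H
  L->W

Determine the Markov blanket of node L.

Ch(L) = {H, S, W}.
Parents of L: E, M, U, X.
For each child, the remaining parents (spouses of L):
  S's other parents are G, J, T, X.
  parents(H) \ {L} = {F}.
  W also has parents U, V, X.
So the Markov blanket of L is {E, F, G, H, J, M, S, T, U, V, W, X}.

{E, F, G, H, J, M, S, T, U, V, W, X}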